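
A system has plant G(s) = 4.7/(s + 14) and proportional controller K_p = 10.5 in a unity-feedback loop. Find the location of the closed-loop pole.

Closed-loop transfer function: T(s) = K_p·G(s)/(1 + K_p·G(s)) = 49.35/(s + 14 + 49.35) = 49.35/(s + 63.35).
The closed-loop pole is at s = −63.35.

s = -63.35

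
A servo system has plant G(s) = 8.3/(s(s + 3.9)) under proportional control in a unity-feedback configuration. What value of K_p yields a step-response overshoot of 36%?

K_p = 4.79

From %OS = 100·exp(−πζ/√(1−ζ²)) = 36%, ζ = −ln(0.36)/√(π²+ln²(0.36)) = 0.3093.
Characteristic equation s² + 3.9s + 8.3K_p = 0 gives ζ = 3.9/(2√(8.3K_p)).
Setting ζ = 0.3093: √(8.3K_p) = 3.9/(2·0.3093) = 6.305, so K_p = 39.76/8.3 = 4.79.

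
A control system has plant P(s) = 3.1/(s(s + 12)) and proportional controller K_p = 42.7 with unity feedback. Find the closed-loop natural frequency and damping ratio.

ω_n = 11.5 rad/s, ζ = 0.522

With unity feedback the closed-loop characteristic equation is s² + 12s + 42.7·3.1 = s² + 12s + 132.4 = 0.
So ω_n² = 132.4 ⇒ ω_n = 11.51 rad/s, and ζ = 12/(2ω_n) = 0.522.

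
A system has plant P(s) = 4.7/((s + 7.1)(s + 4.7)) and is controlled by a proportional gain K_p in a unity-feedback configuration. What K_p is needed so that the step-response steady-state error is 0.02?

For a type-0 loop with proportional control, e_ss = 1/(1 + K_p·P(0)).
P(0) = 0.1408. Require 1/(1 + K_p·0.1408) = 0.02, so 1 + 0.1408·K_p = 50.
K_p = (50 − 1)/0.1408 = 348.

K_p = 348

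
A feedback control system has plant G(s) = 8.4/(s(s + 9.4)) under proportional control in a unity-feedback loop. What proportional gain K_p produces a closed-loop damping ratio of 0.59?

Closed-loop characteristic equation: s² + 9.4s + K_p·8.4 = 0.
So ω_n = √(8.4K_p) and 2ζω_n = 9.4, giving ζ = 9.4/(2√(8.4K_p)).
Setting ζ = 0.59: √(8.4K_p) = 9.4/(2·0.59) = 7.966, so K_p = 63.46/8.4 = 7.55.

K_p = 7.55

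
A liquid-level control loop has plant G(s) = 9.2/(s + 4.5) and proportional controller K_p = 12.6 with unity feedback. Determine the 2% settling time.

T_s ≈ 0.0332 s

Closed-loop transfer function: T(s) = K_p·G(s)/(1 + K_p·G(s)) = 115.9/(s + 4.5 + 115.9) = 115.9/(s + 120.4).
Time constant τ = 1/120.4 = 0.008304 s, so the 2% settling time is about 4τ = 0.0332 s.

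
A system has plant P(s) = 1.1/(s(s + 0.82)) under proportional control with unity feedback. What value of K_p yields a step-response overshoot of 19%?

K_p = 0.7

From %OS = 100·exp(−πζ/√(1−ζ²)) = 19%, ζ = −ln(0.19)/√(π²+ln²(0.19)) = 0.4673.
Characteristic equation s² + 0.82s + 1.1K_p = 0 gives ζ = 0.82/(2√(1.1K_p)).
Setting ζ = 0.4673: √(1.1K_p) = 0.82/(2·0.4673) = 0.8773, so K_p = 0.7696/1.1 = 0.7.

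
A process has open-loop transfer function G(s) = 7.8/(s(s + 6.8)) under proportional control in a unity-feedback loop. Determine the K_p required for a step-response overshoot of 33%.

From %OS = 100·exp(−πζ/√(1−ζ²)) = 33%, ζ = −ln(0.33)/√(π²+ln²(0.33)) = 0.3328.
Characteristic equation s² + 6.8s + 7.8K_p = 0 gives ζ = 6.8/(2√(7.8K_p)).
Setting ζ = 0.3328: √(7.8K_p) = 6.8/(2·0.3328) = 10.22, so K_p = 104.4/7.8 = 13.4.

K_p = 13.4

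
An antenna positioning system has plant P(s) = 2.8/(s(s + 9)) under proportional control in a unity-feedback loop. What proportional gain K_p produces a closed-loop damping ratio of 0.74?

Closed-loop characteristic equation: s² + 9s + K_p·2.8 = 0.
So ω_n = √(2.8K_p) and 2ζω_n = 9, giving ζ = 9/(2√(2.8K_p)).
Setting ζ = 0.74: √(2.8K_p) = 9/(2·0.74) = 6.081, so K_p = 36.98/2.8 = 13.2.

K_p = 13.2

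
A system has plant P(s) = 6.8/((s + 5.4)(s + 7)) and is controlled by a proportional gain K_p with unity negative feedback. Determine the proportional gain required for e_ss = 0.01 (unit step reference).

For a type-0 loop with proportional control, e_ss = 1/(1 + K_p·P(0)).
P(0) = 0.1799. Require 1/(1 + K_p·0.1799) = 0.01, so 1 + 0.1799·K_p = 100.
K_p = (100 − 1)/0.1799 = 550.

K_p = 550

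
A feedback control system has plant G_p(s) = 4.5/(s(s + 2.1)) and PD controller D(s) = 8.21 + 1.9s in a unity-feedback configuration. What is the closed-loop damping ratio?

Forward path: (8.21 + 1.9s)·4.5/(s(s+2.1)). The closed-loop characteristic equation is s² + (2.1 + 4.5·1.9)s + 4.5·8.21 = 0.
That is s² + 10.65s + 36.95 = 0, so ω_n = 6.078 rad/s and ζ = 10.65/(2·6.078) = 0.8761.

ζ = 0.876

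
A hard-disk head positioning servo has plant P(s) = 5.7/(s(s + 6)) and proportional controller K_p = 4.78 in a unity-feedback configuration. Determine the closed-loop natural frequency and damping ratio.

With unity feedback the closed-loop characteristic equation is s² + 6s + 4.78·5.7 = s² + 6s + 27.25 = 0.
Matching s² + 2ζω_n s + ω_n²: ω_n = √27.25 = 5.22 rad/s and 2ζω_n = 6, so ζ = 6/(2·5.22) = 0.575.

ω_n = 5.22 rad/s, ζ = 0.575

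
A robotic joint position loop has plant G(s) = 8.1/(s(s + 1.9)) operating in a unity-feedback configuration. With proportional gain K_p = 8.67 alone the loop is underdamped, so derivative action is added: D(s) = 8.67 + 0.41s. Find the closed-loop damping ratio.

Forward path: (8.67 + 0.41s)·8.1/(s(s+1.9)). The closed-loop characteristic equation is s² + (1.9 + 8.1·0.41)s + 8.1·8.67 = 0.
That is s² + 5.221s + 70.23 = 0, so ω_n = 8.38 rad/s and ζ = 5.221/(2·8.38) = 0.3115.

ζ = 0.312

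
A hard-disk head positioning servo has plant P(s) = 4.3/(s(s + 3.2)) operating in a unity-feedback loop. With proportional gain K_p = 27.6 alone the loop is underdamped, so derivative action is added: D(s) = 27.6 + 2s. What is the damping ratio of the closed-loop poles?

ζ = 0.542

Forward path: (27.6 + 2s)·4.3/(s(s+3.2)). The closed-loop characteristic equation is s² + (3.2 + 4.3·2)s + 4.3·27.6 = 0.
That is s² + 11.8s + 118.7 = 0, so ω_n = 10.89 rad/s and ζ = 11.8/(2·10.89) = 0.5416.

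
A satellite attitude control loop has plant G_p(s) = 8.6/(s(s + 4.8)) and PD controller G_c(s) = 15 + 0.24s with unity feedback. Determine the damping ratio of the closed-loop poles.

ζ = 0.302

Forward path: (15 + 0.24s)·8.6/(s(s+4.8)). The closed-loop characteristic equation is s² + (4.8 + 8.6·0.24)s + 8.6·15 = 0.
That is s² + 6.864s + 129 = 0, so ω_n = 11.36 rad/s and ζ = 6.864/(2·11.36) = 0.3022.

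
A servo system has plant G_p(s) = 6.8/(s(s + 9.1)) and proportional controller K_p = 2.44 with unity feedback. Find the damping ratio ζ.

ζ = 1.12

The closed-loop denominator is s(s+9.1) + 2.44·6.8 = s² + 9.1s + 16.59.
Matching s² + 2ζω_n s + ω_n²: ω_n = √16.59 = 4.073 rad/s and 2ζω_n = 9.1, so ζ = 9.1/(2·4.073) = 1.12.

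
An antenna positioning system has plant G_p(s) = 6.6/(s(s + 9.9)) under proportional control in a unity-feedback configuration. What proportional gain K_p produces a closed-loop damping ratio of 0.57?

K_p = 11.4

Closed-loop characteristic equation: s² + 9.9s + K_p·6.6 = 0.
So ω_n = √(6.6K_p) and 2ζω_n = 9.9, giving ζ = 9.9/(2√(6.6K_p)).
Setting ζ = 0.57: √(6.6K_p) = 9.9/(2·0.57) = 8.684, so K_p = 75.42/6.6 = 11.4.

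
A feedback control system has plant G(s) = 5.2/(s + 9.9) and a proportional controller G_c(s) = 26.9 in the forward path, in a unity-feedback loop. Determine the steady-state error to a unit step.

The loop is type 0. Static position error constant K_pos = G_c(0)·G(0) = 26.9·0.5253 = 14.13.
Steady-state error to a unit step: e_ss = 1/(1+K_pos) = 1/15.13 = 0.0661.

0.0661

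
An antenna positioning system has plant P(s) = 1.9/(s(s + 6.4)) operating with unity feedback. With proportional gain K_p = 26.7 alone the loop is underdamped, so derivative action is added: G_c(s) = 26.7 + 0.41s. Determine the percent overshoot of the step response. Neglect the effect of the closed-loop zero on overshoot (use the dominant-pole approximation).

Forward path: (26.7 + 0.41s)·1.9/(s(s+6.4)). The closed-loop characteristic equation is s² + (6.4 + 1.9·0.41)s + 1.9·26.7 = 0.
That is s² + 7.179s + 50.73 = 0, so ω_n = 7.122 rad/s and ζ = 7.179/(2·7.122) = 0.504.
%OS = 100·exp(−πζ/√(1−ζ²)) = 16%.

16%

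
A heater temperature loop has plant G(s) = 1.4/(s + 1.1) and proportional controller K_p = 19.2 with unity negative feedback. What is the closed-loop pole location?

Closed-loop transfer function: T(s) = K_p·G(s)/(1 + K_p·G(s)) = 26.88/(s + 1.1 + 26.88) = 26.88/(s + 27.98).
The closed-loop pole is at s = −27.98.

s = -27.98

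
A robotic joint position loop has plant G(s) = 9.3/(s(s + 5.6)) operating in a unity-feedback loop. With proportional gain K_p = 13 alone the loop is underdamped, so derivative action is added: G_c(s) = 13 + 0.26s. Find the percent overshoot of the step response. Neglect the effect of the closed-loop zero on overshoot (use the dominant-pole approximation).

Forward path: (13 + 0.26s)·9.3/(s(s+5.6)). The closed-loop characteristic equation is s² + (5.6 + 9.3·0.26)s + 9.3·13 = 0.
That is s² + 8.018s + 120.9 = 0, so ω_n = 11 rad/s and ζ = 8.018/(2·11) = 0.3646.
%OS = 100·exp(−πζ/√(1−ζ²)) = 29.2%.

29.2%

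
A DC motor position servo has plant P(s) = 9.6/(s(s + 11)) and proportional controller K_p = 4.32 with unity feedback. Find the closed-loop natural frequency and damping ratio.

ω_n = 6.44 rad/s, ζ = 0.854

With unity feedback the closed-loop characteristic equation is s² + 11s + 4.32·9.6 = s² + 11s + 41.47 = 0.
So ω_n² = 41.47 ⇒ ω_n = 6.44 rad/s, and ζ = 11/(2ω_n) = 0.854.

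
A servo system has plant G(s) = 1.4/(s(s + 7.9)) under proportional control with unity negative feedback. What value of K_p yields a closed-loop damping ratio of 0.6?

Closed-loop characteristic equation: s² + 7.9s + K_p·1.4 = 0.
So ω_n = √(1.4K_p) and 2ζω_n = 7.9, giving ζ = 7.9/(2√(1.4K_p)).
Setting ζ = 0.6: √(1.4K_p) = 7.9/(2·0.6) = 6.583, so K_p = 43.34/1.4 = 31.

K_p = 31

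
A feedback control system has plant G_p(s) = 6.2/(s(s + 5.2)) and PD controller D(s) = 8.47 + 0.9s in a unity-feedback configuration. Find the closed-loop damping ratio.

Forward path: (8.47 + 0.9s)·6.2/(s(s+5.2)). The closed-loop characteristic equation is s² + (5.2 + 6.2·0.9)s + 6.2·8.47 = 0.
That is s² + 10.78s + 52.51 = 0, so ω_n = 7.247 rad/s and ζ = 10.78/(2·7.247) = 0.7438.

ζ = 0.744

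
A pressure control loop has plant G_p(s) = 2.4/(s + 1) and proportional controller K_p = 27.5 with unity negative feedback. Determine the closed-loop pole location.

Closed-loop transfer function: T(s) = K_p·G_p(s)/(1 + K_p·G_p(s)) = 66/(s + 1 + 66) = 66/(s + 67).
The closed-loop pole is at s = −67.

s = -67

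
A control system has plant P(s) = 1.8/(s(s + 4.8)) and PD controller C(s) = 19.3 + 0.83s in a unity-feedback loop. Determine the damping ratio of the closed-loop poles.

Forward path: (19.3 + 0.83s)·1.8/(s(s+4.8)). The closed-loop characteristic equation is s² + (4.8 + 1.8·0.83)s + 1.8·19.3 = 0.
That is s² + 6.294s + 34.74 = 0, so ω_n = 5.894 rad/s and ζ = 6.294/(2·5.894) = 0.5339.

ζ = 0.534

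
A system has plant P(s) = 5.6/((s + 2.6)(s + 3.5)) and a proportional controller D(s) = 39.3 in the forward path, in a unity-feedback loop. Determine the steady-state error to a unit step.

0.0397

The loop is type 0. Static position error constant K_pos = D(0)·P(0) = 39.3·0.6154 = 24.18.
Steady-state error to a unit step: e_ss = 1/(1+K_pos) = 1/25.18 = 0.0397.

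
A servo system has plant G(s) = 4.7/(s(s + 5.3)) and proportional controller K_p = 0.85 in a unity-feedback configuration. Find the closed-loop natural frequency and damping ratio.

The closed-loop denominator is s(s+5.3) + 0.85·4.7 = s² + 5.3s + 3.995.
So ω_n² = 3.995 ⇒ ω_n = 1.999 rad/s, and ζ = 5.3/(2ω_n) = 1.33.

ω_n = 2 rad/s, ζ = 1.33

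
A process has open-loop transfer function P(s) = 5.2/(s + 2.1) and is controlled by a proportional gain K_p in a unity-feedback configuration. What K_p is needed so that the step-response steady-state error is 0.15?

For a type-0 loop with proportional control, e_ss = 1/(1 + K_p·P(0)).
P(0) = 2.476. Require 1/(1 + K_p·2.476) = 0.15, so 1 + 2.476·K_p = 6.667.
K_p = (6.667 − 1)/2.476 = 2.29.

K_p = 2.29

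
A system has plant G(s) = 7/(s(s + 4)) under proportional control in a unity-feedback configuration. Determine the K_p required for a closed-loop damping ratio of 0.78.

K_p = 0.939

Closed-loop characteristic equation: s² + 4s + K_p·7 = 0.
So ω_n = √(7K_p) and 2ζω_n = 4, giving ζ = 4/(2√(7K_p)).
Setting ζ = 0.78: √(7K_p) = 4/(2·0.78) = 2.564, so K_p = 6.575/7 = 0.939.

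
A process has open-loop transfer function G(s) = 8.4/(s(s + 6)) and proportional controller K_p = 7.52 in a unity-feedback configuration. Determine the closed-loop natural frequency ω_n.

The closed-loop denominator is s(s+6) + 7.52·8.4 = s² + 6s + 63.17.
So ω_n² = 63.17 ⇒ ω_n = 7.948 rad/s, and ζ = 6/(2ω_n) = 0.377.

ω_n = 7.95 rad/s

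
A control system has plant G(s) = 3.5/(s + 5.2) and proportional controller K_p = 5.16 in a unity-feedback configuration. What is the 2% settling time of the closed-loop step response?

T_s ≈ 0.172 s

Closed-loop transfer function: T(s) = K_p·G(s)/(1 + K_p·G(s)) = 18.06/(s + 5.2 + 18.06) = 18.06/(s + 23.26).
Time constant τ = 1/23.26 = 0.04299 s, so the 2% settling time is about 4τ = 0.172 s.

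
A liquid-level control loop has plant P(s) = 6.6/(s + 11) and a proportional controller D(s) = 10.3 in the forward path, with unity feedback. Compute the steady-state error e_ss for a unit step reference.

The loop is type 0. Static position error constant K_pos = D(0)·P(0) = 10.3·0.6 = 6.18.
Steady-state error to a unit step: e_ss = 1/(1+K_pos) = 1/7.18 = 0.139.

0.139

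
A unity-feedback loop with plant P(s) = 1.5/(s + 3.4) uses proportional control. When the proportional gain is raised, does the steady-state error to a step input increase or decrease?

e_ss = 1/(1 + K_p·P(0)); a larger K_p raises the denominator, so e_ss decreases.

decrease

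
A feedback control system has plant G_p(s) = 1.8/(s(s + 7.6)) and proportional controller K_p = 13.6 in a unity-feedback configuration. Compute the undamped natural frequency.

ω_n = 4.95 rad/s

1 + K_p·G_p(s) = 0 gives s² + 7.6s + 24.48 = 0.
Matching s² + 2ζω_n s + ω_n²: ω_n = √24.48 = 4.948 rad/s and 2ζω_n = 7.6, so ζ = 7.6/(2·4.948) = 0.768.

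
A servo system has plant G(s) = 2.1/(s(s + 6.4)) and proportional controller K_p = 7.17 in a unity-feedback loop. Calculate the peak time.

T_p = 1.43 s

Closed-loop characteristic equation: s² + 6.4s + 15.06 = 0, so ω_n = 3.88 rad/s and ζ = 6.4/(2·3.88) = 0.8247.
Damped frequency ω_d = ω_n√(1−ζ²) = 2.195 rad/s, so peak time T_p = π/ω_d = 1.43 s.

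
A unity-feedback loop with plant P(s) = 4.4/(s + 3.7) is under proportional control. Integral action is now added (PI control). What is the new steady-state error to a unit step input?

0

Adding integral action puts a pole at s = 0 in the forward path, raising the system type to 1; a type-1 loop has zero steady-state error to a step.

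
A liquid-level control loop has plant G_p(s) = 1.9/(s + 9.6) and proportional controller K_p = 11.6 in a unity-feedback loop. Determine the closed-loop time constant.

τ = 0.0316 s

Closed-loop transfer function: T(s) = K_p·G_p(s)/(1 + K_p·G_p(s)) = 22.04/(s + 9.6 + 22.04) = 22.04/(s + 31.64).
Time constant τ = 1/31.64 = 0.0316 s.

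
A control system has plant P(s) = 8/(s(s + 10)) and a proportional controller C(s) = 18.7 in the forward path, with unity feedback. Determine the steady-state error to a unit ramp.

0.0668

The loop has one pole at the origin (type 1). Velocity error constant K_v = lim_{s→0} s·C(s)P(s) = 18.7·8/10 = 14.96.
Steady-state error to a unit ramp: e_ss = 1/K_v = 0.0668.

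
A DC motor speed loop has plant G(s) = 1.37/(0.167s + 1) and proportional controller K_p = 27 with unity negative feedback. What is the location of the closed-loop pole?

Closed loop: T(s) = K_p·G/(1+K_p·G) = 36.99/(0.167s + 1 + 36.99), with pole at s = −(1 + 36.99)/0.167 = −227.5.

s = -227.5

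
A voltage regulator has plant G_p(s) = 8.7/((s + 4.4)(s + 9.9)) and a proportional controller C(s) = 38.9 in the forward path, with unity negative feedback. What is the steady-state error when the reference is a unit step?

The loop is type 0. Static position error constant K_pos = C(0)·G_p(0) = 38.9·0.1997 = 7.769.
Steady-state error to a unit step: e_ss = 1/(1+K_pos) = 1/8.769 = 0.114.

0.114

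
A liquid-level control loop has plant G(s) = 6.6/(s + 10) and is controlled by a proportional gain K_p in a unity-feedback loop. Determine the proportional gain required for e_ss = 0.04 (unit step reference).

K_p = 36.4

The loop is type 0, so e_ss(step) = 1/(1 + K_pos) with K_pos = K_p·G(0).
G(0) = 0.66. Require 1/(1 + K_p·0.66) = 0.04, so 1 + 0.66·K_p = 25.
K_p = (25 − 1)/0.66 = 36.4.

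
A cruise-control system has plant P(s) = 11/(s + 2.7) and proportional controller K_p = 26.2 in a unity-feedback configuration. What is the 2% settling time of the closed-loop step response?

T_s ≈ 0.0138 s

Closed-loop transfer function: T(s) = K_p·P(s)/(1 + K_p·P(s)) = 288.2/(s + 2.7 + 288.2) = 288.2/(s + 290.9).
Time constant τ = 1/290.9 = 0.003438 s, so the 2% settling time is about 4τ = 0.0138 s.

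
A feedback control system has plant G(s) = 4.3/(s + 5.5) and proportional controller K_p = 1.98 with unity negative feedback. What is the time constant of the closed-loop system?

τ = 0.0714 s

Closed-loop transfer function: T(s) = K_p·G(s)/(1 + K_p·G(s)) = 8.514/(s + 5.5 + 8.514) = 8.514/(s + 14.01).
Time constant τ = 1/14.01 = 0.0714 s.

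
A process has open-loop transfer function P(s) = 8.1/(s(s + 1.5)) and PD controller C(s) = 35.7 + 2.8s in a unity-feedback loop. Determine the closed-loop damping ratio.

Forward path: (35.7 + 2.8s)·8.1/(s(s+1.5)). The closed-loop characteristic equation is s² + (1.5 + 8.1·2.8)s + 8.1·35.7 = 0.
That is s² + 24.18s + 289.2 = 0, so ω_n = 17 rad/s and ζ = 24.18/(2·17) = 0.711.

ζ = 0.711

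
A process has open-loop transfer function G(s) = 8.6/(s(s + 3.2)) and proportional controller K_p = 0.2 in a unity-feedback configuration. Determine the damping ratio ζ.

ζ = 1.22

With unity feedback the closed-loop characteristic equation is s² + 3.2s + 0.2·8.6 = s² + 3.2s + 1.72 = 0.
Matching s² + 2ζω_n s + ω_n²: ω_n = √1.72 = 1.311 rad/s and 2ζω_n = 3.2, so ζ = 3.2/(2·1.311) = 1.22.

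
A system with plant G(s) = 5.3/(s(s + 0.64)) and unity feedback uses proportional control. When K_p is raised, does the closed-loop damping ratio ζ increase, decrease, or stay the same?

decrease

ζ = 0.64/(2√(5.3K_p)); increasing K_p raises the denominator, so ζ falls.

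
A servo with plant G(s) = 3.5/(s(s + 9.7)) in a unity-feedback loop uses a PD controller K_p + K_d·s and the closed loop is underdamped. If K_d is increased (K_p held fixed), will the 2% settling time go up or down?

Characteristic equation s² + (9.7 + 3.5K_d)s + 3.5K_p = 0: raising K_d increases ζω_n = (9.7+3.5K_d)/2 while the loop stays underdamped, so T_s ≈ 4/(ζω_n) decreases.

decrease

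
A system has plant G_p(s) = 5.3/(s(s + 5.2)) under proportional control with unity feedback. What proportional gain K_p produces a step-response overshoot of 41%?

From %OS = 100·exp(−πζ/√(1−ζ²)) = 41%, ζ = −ln(0.41)/√(π²+ln²(0.41)) = 0.273.
Characteristic equation s² + 5.2s + 5.3K_p = 0 gives ζ = 5.2/(2√(5.3K_p)).
Setting ζ = 0.273: √(5.3K_p) = 5.2/(2·0.273) = 9.523, so K_p = 90.69/5.3 = 17.1.

K_p = 17.1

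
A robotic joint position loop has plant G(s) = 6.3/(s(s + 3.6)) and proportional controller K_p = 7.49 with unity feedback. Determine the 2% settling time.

T_s ≈ 2.22 s

The closed-loop denominator s² + 3.6s + 47.19 gives ω_n = √47.19 = 6.869 and ζ = 3.6/(2ω_n) = 0.262.
2% settling time T_s ≈ 4/(ζω_n) = 4/1.8 = 2.22 s.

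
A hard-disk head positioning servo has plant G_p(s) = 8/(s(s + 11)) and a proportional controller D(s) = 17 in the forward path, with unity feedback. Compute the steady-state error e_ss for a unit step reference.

0

The open loop D(s)G_p(s) has a pole at the origin (type 1), so the static position error constant is infinite and e_ss = 1/(1+∞) = 0.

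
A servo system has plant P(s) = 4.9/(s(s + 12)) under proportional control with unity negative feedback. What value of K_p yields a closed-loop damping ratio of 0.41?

K_p = 43.7

Closed-loop characteristic equation: s² + 12s + K_p·4.9 = 0.
So ω_n = √(4.9K_p) and 2ζω_n = 12, giving ζ = 12/(2√(4.9K_p)).
Setting ζ = 0.41: √(4.9K_p) = 12/(2·0.41) = 14.63, so K_p = 214.2/4.9 = 43.7.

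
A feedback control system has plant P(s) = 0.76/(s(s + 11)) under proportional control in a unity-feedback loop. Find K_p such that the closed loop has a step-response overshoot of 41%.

K_p = 534

From %OS = 100·exp(−πζ/√(1−ζ²)) = 41%, ζ = −ln(0.41)/√(π²+ln²(0.41)) = 0.273.
Characteristic equation s² + 11s + 0.76K_p = 0 gives ζ = 11/(2√(0.76K_p)).
Setting ζ = 0.273: √(0.76K_p) = 11/(2·0.273) = 20.14, so K_p = 405.8/0.76 = 534.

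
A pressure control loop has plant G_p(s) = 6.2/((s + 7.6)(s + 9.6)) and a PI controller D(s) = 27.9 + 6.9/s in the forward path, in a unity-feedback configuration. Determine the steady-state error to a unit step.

0

The open loop D(s)G_p(s) has a pole at the origin (type 1), so the static position error constant is infinite and e_ss = 1/(1+∞) = 0.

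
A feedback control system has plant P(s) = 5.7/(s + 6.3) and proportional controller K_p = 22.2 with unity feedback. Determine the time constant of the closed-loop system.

Closed-loop transfer function: T(s) = K_p·P(s)/(1 + K_p·P(s)) = 126.5/(s + 6.3 + 126.5) = 126.5/(s + 132.8).
Time constant τ = 1/132.8 = 0.00753 s.

τ = 0.00753 s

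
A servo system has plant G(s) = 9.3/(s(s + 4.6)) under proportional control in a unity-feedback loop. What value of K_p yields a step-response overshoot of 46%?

From %OS = 100·exp(−πζ/√(1−ζ²)) = 46%, ζ = −ln(0.46)/√(π²+ln²(0.46)) = 0.24.
Characteristic equation s² + 4.6s + 9.3K_p = 0 gives ζ = 4.6/(2√(9.3K_p)).
Setting ζ = 0.24: √(9.3K_p) = 4.6/(2·0.24) = 9.585, so K_p = 91.87/9.3 = 9.88.

K_p = 9.88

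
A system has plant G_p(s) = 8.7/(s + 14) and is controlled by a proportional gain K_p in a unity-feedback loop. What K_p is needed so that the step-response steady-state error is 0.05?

K_p = 30.6

Steady-state error for a unit step on this type-0 loop is 1/(1 + K_p·G_p(0)).
G_p(0) = 0.6214. Require 1/(1 + K_p·0.6214) = 0.05, so 1 + 0.6214·K_p = 20.
K_p = (20 − 1)/0.6214 = 30.6.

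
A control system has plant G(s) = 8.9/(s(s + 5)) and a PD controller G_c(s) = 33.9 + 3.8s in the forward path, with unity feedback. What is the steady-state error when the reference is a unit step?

0

The open loop G_c(s)G(s) has a pole at the origin (type 1), so the static position error constant is infinite and e_ss = 1/(1+∞) = 0.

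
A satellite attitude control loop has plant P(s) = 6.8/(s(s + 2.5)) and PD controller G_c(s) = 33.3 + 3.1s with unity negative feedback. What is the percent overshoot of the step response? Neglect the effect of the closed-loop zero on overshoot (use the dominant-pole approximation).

1.9%

Forward path: (33.3 + 3.1s)·6.8/(s(s+2.5)). The closed-loop characteristic equation is s² + (2.5 + 6.8·3.1)s + 6.8·33.3 = 0.
That is s² + 23.58s + 226.4 = 0, so ω_n = 15.05 rad/s and ζ = 23.58/(2·15.05) = 0.7835.
%OS = 100·exp(−πζ/√(1−ζ²)) = 1.9%.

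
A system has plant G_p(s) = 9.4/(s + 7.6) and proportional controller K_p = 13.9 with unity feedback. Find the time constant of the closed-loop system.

τ = 0.00723 s

Closed-loop transfer function: T(s) = K_p·G_p(s)/(1 + K_p·G_p(s)) = 130.7/(s + 7.6 + 130.7) = 130.7/(s + 138.3).
Time constant τ = 1/138.3 = 0.00723 s.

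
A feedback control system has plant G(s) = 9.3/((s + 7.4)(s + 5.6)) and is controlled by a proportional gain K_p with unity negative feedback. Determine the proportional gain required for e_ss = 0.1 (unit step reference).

K_p = 40.1

Steady-state error for a unit step on this type-0 loop is 1/(1 + K_p·G(0)).
G(0) = 0.2244. Require 1/(1 + K_p·0.2244) = 0.1, so 1 + 0.2244·K_p = 10.
K_p = (10 − 1)/0.2244 = 40.1.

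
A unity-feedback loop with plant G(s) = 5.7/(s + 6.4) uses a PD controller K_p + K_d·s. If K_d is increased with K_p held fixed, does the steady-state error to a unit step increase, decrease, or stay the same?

unchanged

At s = 0 the derivative term contributes nothing: C(0) = K_p regardless of K_d, so K_pos = K_p·G(0) and e_ss are unchanged.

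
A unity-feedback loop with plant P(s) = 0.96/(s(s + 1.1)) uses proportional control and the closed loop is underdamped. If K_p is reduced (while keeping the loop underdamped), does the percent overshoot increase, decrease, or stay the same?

ζ = 1.1/(2√(0.96K_p)) rises as K_p falls; higher damping means less overshoot.

decrease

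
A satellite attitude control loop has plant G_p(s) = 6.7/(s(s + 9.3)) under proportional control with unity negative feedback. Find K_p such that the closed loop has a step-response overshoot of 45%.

From %OS = 100·exp(−πζ/√(1−ζ²)) = 45%, ζ = −ln(0.45)/√(π²+ln²(0.45)) = 0.2463.
Characteristic equation s² + 9.3s + 6.7K_p = 0 gives ζ = 9.3/(2√(6.7K_p)).
Setting ζ = 0.2463: √(6.7K_p) = 9.3/(2·0.2463) = 18.88, so K_p = 356.3/6.7 = 53.2.

K_p = 53.2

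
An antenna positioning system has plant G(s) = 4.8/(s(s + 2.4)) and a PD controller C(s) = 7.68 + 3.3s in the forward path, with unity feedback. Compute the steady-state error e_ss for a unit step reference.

0

The open loop C(s)G(s) has a pole at the origin (type 1), so the static position error constant is infinite and e_ss = 1/(1+∞) = 0.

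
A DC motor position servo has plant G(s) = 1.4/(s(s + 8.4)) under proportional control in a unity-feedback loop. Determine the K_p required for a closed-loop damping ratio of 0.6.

K_p = 35

Closed-loop characteristic equation: s² + 8.4s + K_p·1.4 = 0.
So ω_n = √(1.4K_p) and 2ζω_n = 8.4, giving ζ = 8.4/(2√(1.4K_p)).
Setting ζ = 0.6: √(1.4K_p) = 8.4/(2·0.6) = 7, so K_p = 49/1.4 = 35.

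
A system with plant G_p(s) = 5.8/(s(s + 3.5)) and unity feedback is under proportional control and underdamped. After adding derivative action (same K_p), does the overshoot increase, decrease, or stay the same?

decrease

The derivative term adds K·K_d to the s-coefficient of the characteristic equation, raising 2ζω_n while ω_n is unchanged; ζ increases, so overshoot decreases.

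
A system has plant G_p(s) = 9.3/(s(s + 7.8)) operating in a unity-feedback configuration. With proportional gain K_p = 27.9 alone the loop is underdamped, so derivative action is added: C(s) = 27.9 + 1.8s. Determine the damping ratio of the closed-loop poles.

Forward path: (27.9 + 1.8s)·9.3/(s(s+7.8)). The closed-loop characteristic equation is s² + (7.8 + 9.3·1.8)s + 9.3·27.9 = 0.
That is s² + 24.54s + 259.5 = 0, so ω_n = 16.11 rad/s and ζ = 24.54/(2·16.11) = 0.7617.

ζ = 0.762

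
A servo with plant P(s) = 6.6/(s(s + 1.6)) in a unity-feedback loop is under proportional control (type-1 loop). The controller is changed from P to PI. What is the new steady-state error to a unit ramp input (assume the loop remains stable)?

0

The integrator raises the loop to type 2, so K_v → ∞ and e_ss to a ramp is zero.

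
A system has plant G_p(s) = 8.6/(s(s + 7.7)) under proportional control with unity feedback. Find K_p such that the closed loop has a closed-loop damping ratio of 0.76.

K_p = 2.98

Closed-loop characteristic equation: s² + 7.7s + K_p·8.6 = 0.
So ω_n = √(8.6K_p) and 2ζω_n = 7.7, giving ζ = 7.7/(2√(8.6K_p)).
Setting ζ = 0.76: √(8.6K_p) = 7.7/(2·0.76) = 5.066, so K_p = 25.66/8.6 = 2.98.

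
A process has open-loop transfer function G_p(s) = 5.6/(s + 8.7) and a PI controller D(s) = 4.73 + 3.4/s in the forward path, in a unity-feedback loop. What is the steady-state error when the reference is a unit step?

The open loop D(s)G_p(s) has a pole at the origin (type 1), so the static position error constant is infinite and e_ss = 1/(1+∞) = 0.

0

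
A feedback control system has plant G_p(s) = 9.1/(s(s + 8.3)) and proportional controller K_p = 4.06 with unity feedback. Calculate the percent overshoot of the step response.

The closed-loop denominator s² + 8.3s + 36.95 gives ω_n = √36.95 = 6.078 and ζ = 8.3/(2ω_n) = 0.6828.
%OS = 100·exp(−πζ/√(1−ζ²)) = 100·exp(−π·0.6828/√0.5338) = 5.31%.

5.31%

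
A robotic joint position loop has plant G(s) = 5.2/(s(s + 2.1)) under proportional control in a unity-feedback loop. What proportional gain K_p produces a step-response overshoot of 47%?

K_p = 3.88

From %OS = 100·exp(−πζ/√(1−ζ²)) = 47%, ζ = −ln(0.47)/√(π²+ln²(0.47)) = 0.2337.
Characteristic equation s² + 2.1s + 5.2K_p = 0 gives ζ = 2.1/(2√(5.2K_p)).
Setting ζ = 0.2337: √(5.2K_p) = 2.1/(2·0.2337) = 4.493, so K_p = 20.19/5.2 = 3.88.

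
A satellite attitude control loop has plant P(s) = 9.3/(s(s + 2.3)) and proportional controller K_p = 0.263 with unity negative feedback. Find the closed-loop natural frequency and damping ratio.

ω_n = 1.56 rad/s, ζ = 0.735

With unity feedback the closed-loop characteristic equation is s² + 2.3s + 0.263·9.3 = s² + 2.3s + 2.446 = 0.
So ω_n² = 2.446 ⇒ ω_n = 1.564 rad/s, and ζ = 2.3/(2ω_n) = 0.735.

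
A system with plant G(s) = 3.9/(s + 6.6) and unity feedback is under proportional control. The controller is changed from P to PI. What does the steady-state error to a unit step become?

The integrator makes K_pos = lim_{s→0} C(s)G(s) infinite, so e_ss = 1/(1+K_pos) = 0.

0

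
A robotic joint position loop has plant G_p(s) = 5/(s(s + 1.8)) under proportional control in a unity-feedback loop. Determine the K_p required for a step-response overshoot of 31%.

From %OS = 100·exp(−πζ/√(1−ζ²)) = 31%, ζ = −ln(0.31)/√(π²+ln²(0.31)) = 0.3493.
Characteristic equation s² + 1.8s + 5K_p = 0 gives ζ = 1.8/(2√(5K_p)).
Setting ζ = 0.3493: √(5K_p) = 1.8/(2·0.3493) = 2.576, so K_p = 6.638/5 = 1.33.

K_p = 1.33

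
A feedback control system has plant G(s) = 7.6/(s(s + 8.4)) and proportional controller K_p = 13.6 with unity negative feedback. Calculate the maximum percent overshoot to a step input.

Closed-loop characteristic equation: s² + 8.4s + 103.4 = 0, so ω_n = 10.17 rad/s and ζ = 8.4/(2·10.17) = 0.4131.
%OS = 100·exp(−πζ/√(1−ζ²)) = 100·exp(−π·0.4131/√0.8293) = 24%.

24%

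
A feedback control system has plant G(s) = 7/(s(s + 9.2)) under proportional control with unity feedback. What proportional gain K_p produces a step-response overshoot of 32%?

K_p = 26

From %OS = 100·exp(−πζ/√(1−ζ²)) = 32%, ζ = −ln(0.32)/√(π²+ln²(0.32)) = 0.341.
Characteristic equation s² + 9.2s + 7K_p = 0 gives ζ = 9.2/(2√(7K_p)).
Setting ζ = 0.341: √(7K_p) = 9.2/(2·0.341) = 13.49, so K_p = 182/7 = 26.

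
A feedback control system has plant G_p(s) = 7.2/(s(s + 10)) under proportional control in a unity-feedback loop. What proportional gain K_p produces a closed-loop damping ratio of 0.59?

Closed-loop characteristic equation: s² + 10s + K_p·7.2 = 0.
So ω_n = √(7.2K_p) and 2ζω_n = 10, giving ζ = 10/(2√(7.2K_p)).
Setting ζ = 0.59: √(7.2K_p) = 10/(2·0.59) = 8.475, so K_p = 71.82/7.2 = 9.97.

K_p = 9.97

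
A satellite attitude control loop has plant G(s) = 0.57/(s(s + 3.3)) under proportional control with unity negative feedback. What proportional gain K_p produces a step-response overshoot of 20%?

K_p = 23

From %OS = 100·exp(−πζ/√(1−ζ²)) = 20%, ζ = −ln(0.2)/√(π²+ln²(0.2)) = 0.4559.
Characteristic equation s² + 3.3s + 0.57K_p = 0 gives ζ = 3.3/(2√(0.57K_p)).
Setting ζ = 0.4559: √(0.57K_p) = 3.3/(2·0.4559) = 3.619, so K_p = 13.1/0.57 = 23.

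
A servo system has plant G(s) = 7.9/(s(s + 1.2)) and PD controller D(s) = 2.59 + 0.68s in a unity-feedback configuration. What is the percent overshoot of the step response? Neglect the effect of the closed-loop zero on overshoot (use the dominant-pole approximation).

3.61%

Forward path: (2.59 + 0.68s)·7.9/(s(s+1.2)). The closed-loop characteristic equation is s² + (1.2 + 7.9·0.68)s + 7.9·2.59 = 0.
That is s² + 6.572s + 20.46 = 0, so ω_n = 4.523 rad/s and ζ = 6.572/(2·4.523) = 0.7264.
%OS = 100·exp(−πζ/√(1−ζ²)) = 3.61%.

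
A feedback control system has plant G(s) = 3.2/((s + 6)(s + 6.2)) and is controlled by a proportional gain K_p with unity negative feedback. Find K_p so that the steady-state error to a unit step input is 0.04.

For a type-0 loop with proportional control, e_ss = 1/(1 + K_p·G(0)).
G(0) = 0.08602. Require 1/(1 + K_p·0.08602) = 0.04, so 1 + 0.08602·K_p = 25.
K_p = (25 − 1)/0.08602 = 279.

K_p = 279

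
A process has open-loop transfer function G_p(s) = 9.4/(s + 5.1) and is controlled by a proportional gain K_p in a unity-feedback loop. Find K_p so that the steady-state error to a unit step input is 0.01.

Steady-state error for a unit step on this type-0 loop is 1/(1 + K_p·G_p(0)).
G_p(0) = 1.843. Require 1/(1 + K_p·1.843) = 0.01, so 1 + 1.843·K_p = 100.
K_p = (100 − 1)/1.843 = 53.7.

K_p = 53.7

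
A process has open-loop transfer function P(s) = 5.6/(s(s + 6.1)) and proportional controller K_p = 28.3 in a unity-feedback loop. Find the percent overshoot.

The closed-loop denominator s² + 6.1s + 158.5 gives ω_n = √158.5 = 12.59 and ζ = 6.1/(2ω_n) = 0.2423.
%OS = 100·exp(−πζ/√(1−ζ²)) = 100·exp(−π·0.2423/√0.9413) = 45.6%.

45.6%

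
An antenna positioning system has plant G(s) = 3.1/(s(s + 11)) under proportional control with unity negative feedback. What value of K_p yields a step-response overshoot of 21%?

From %OS = 100·exp(−πζ/√(1−ζ²)) = 21%, ζ = −ln(0.21)/√(π²+ln²(0.21)) = 0.4449.
Characteristic equation s² + 11s + 3.1K_p = 0 gives ζ = 11/(2√(3.1K_p)).
Setting ζ = 0.4449: √(3.1K_p) = 11/(2·0.4449) = 12.36, so K_p = 152.8/3.1 = 49.3.

K_p = 49.3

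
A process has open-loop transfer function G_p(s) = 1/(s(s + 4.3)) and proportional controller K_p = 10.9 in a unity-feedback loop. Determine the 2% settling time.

The closed-loop denominator s² + 4.3s + 10.9 gives ω_n = √10.9 = 3.302 and ζ = 4.3/(2ω_n) = 0.6512.
2% settling time T_s ≈ 4/(ζω_n) = 4/2.15 = 1.86 s.

T_s ≈ 1.86 s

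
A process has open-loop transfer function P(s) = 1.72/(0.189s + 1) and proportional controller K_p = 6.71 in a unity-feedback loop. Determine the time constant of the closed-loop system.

τ = 0.0151 s

Closed loop: T(s) = K_p·P/(1+K_p·P) = 11.54/(0.189s + 1 + 11.54), with pole at s = −(1 + 11.54)/0.189 = −66.36.
Closed-loop time constant τ = 1/66.36 = 0.0151 s.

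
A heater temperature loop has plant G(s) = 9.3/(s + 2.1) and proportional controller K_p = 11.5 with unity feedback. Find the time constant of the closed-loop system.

τ = 0.00917 s

Closed-loop transfer function: T(s) = K_p·G(s)/(1 + K_p·G(s)) = 107/(s + 2.1 + 107) = 107/(s + 109).
Time constant τ = 1/109 = 0.00917 s.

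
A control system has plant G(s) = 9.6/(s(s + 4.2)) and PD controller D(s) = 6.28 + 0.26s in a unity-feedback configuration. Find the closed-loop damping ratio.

ζ = 0.431

Forward path: (6.28 + 0.26s)·9.6/(s(s+4.2)). The closed-loop characteristic equation is s² + (4.2 + 9.6·0.26)s + 9.6·6.28 = 0.
That is s² + 6.696s + 60.29 = 0, so ω_n = 7.765 rad/s and ζ = 6.696/(2·7.765) = 0.4312.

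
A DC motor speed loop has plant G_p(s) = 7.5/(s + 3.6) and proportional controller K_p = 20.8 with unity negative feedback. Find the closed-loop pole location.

s = -159.6

Closed-loop transfer function: T(s) = K_p·G_p(s)/(1 + K_p·G_p(s)) = 156/(s + 3.6 + 156) = 156/(s + 159.6).
The closed-loop pole is at s = −159.6.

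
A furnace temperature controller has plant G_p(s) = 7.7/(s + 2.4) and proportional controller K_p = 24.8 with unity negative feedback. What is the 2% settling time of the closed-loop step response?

Closed-loop transfer function: T(s) = K_p·G_p(s)/(1 + K_p·G_p(s)) = 191/(s + 2.4 + 191) = 191/(s + 193.4).
Time constant τ = 1/193.4 = 0.005172 s, so the 2% settling time is about 4τ = 0.0207 s.

T_s ≈ 0.0207 s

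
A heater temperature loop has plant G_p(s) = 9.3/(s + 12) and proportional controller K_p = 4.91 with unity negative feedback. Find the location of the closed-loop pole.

Closed-loop transfer function: T(s) = K_p·G_p(s)/(1 + K_p·G_p(s)) = 45.66/(s + 12 + 45.66) = 45.66/(s + 57.66).
The closed-loop pole is at s = −57.66.

s = -57.66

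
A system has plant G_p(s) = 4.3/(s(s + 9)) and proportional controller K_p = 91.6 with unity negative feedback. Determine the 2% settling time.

The closed-loop denominator s² + 9s + 393.9 gives ω_n = √393.9 = 19.85 and ζ = 9/(2ω_n) = 0.2267.
2% settling time T_s ≈ 4/(ζω_n) = 4/4.5 = 0.889 s.

T_s ≈ 0.889 s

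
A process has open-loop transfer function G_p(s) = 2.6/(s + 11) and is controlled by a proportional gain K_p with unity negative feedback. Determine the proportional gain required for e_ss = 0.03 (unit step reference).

The loop is type 0, so e_ss(step) = 1/(1 + K_pos) with K_pos = K_p·G_p(0).
G_p(0) = 0.2364. Require 1/(1 + K_p·0.2364) = 0.03, so 1 + 0.2364·K_p = 33.33.
K_p = (33.33 − 1)/0.2364 = 137.

K_p = 137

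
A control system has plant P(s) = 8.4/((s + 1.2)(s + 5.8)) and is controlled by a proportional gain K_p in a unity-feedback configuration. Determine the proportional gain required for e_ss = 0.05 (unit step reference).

For a type-0 loop with proportional control, e_ss = 1/(1 + K_p·P(0)).
P(0) = 1.207. Require 1/(1 + K_p·1.207) = 0.05, so 1 + 1.207·K_p = 20.
K_p = (20 − 1)/1.207 = 15.7.

K_p = 15.7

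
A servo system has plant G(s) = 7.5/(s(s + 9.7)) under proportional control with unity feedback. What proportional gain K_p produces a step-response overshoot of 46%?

From %OS = 100·exp(−πζ/√(1−ζ²)) = 46%, ζ = −ln(0.46)/√(π²+ln²(0.46)) = 0.24.
Characteristic equation s² + 9.7s + 7.5K_p = 0 gives ζ = 9.7/(2√(7.5K_p)).
Setting ζ = 0.24: √(7.5K_p) = 9.7/(2·0.24) = 20.21, so K_p = 408.5/7.5 = 54.5.

K_p = 54.5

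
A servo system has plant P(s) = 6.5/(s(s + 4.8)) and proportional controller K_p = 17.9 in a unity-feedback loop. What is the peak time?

Closed-loop characteristic equation: s² + 4.8s + 116.3 = 0, so ω_n = 10.79 rad/s and ζ = 4.8/(2·10.79) = 0.2225.
Damped frequency ω_d = ω_n√(1−ζ²) = 10.52 rad/s, so peak time T_p = π/ω_d = 0.299 s.

T_p = 0.299 s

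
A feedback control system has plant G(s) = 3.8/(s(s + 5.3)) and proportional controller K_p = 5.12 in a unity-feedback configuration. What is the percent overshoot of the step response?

9.43%

Closed-loop characteristic equation: s² + 5.3s + 19.46 = 0, so ω_n = 4.411 rad/s and ζ = 5.3/(2·4.411) = 0.6008.
%OS = 100·exp(−πζ/√(1−ζ²)) = 100·exp(−π·0.6008/√0.6391) = 9.43%.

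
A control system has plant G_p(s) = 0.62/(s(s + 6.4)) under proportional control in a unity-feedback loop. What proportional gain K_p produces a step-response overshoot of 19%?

From %OS = 100·exp(−πζ/√(1−ζ²)) = 19%, ζ = −ln(0.19)/√(π²+ln²(0.19)) = 0.4673.
Characteristic equation s² + 6.4s + 0.62K_p = 0 gives ζ = 6.4/(2√(0.62K_p)).
Setting ζ = 0.4673: √(0.62K_p) = 6.4/(2·0.4673) = 6.847, so K_p = 46.88/0.62 = 75.6.

K_p = 75.6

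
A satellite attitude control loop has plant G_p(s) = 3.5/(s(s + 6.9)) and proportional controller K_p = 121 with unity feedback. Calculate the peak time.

T_p = 0.155 s

The closed-loop denominator s² + 6.9s + 423.5 gives ω_n = √423.5 = 20.58 and ζ = 6.9/(2ω_n) = 0.1676.
Damped frequency ω_d = ω_n√(1−ζ²) = 20.29 rad/s, so peak time T_p = π/ω_d = 0.155 s.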